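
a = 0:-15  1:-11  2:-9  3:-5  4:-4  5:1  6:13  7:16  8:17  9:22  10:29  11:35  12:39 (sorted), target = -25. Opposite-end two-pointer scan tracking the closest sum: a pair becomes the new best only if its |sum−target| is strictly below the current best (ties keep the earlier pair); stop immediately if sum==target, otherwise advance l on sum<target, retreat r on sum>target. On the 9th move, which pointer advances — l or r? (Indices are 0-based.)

[0,12] -15+39=24 d=49 * → r--
[0,11] -15+35=20 d=45 * → r--
[0,10] -15+29=14 d=39 * → r--
[0,9] -15+22=7 d=32 * → r--
[0,8] -15+17=2 d=27 * → r--
[0,7] -15+16=1 d=26 * → r--
[0,6] -15+13=-2 d=23 * → r--
[0,5] -15+1=-14 d=11 * → r--
[0,4] -15+-4=-19 d=6 * → r--

r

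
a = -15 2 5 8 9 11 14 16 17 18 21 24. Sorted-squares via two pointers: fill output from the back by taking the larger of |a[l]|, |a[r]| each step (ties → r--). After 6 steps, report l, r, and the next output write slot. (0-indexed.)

l=1, r=6, next write slot=5

l=0 r=11: |-15|<=|24| out[11]=576, r--
l=0 r=10: |-15|<=|21| out[10]=441, r--
l=0 r=9: |-15|<=|18| out[9]=324, r--
l=0 r=8: |-15|<=|17| out[8]=289, r--
l=0 r=7: |-15|<=|16| out[7]=256, r--
l=0 r=6: |-15|>|14| out[6]=225, l++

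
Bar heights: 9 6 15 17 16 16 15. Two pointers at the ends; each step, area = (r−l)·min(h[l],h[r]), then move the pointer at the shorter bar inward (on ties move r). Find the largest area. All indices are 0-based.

max area = 60

l=0 r=6: min(9,15)*6=54 best=54 *, l++
l=1 r=6: min(6,15)*5=30 best=54, l++
l=2 r=6: min(15,15)*4=60 best=60 *, r--
l=2 r=5: min(15,16)*3=45 best=60, l++
l=3 r=5: min(17,16)*2=32 best=60, r--
l=3 r=4: min(17,16)*1=16 best=60, r--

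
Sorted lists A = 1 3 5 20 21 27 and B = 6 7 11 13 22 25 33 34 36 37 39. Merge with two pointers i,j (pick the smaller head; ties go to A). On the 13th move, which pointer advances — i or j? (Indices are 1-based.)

i=1 j=1: A[i]=1<=B[j]=6 take 1, i++
i=2 j=1: A[i]=3<=B[j]=6 take 3, i++
i=3 j=1: A[i]=5<=B[j]=6 take 5, i++
i=4 j=1: A[i]=20>B[j]=6 take 6, j++
i=4 j=2: A[i]=20>B[j]=7 take 7, j++
i=4 j=3: A[i]=20>B[j]=11 take 11, j++
i=4 j=4: A[i]=20>B[j]=13 take 13, j++
i=4 j=5: A[i]=20<=B[j]=22 take 20, i++
i=5 j=5: A[i]=21<=B[j]=22 take 21, i++
i=6 j=5: A[i]=27>B[j]=22 take 22, j++
i=6 j=6: A[i]=27>B[j]=25 take 25, j++
i=6 j=7: A[i]=27<=B[j]=33 take 27, i++
i=7 j=7: A done, take B[j]=33, j++

j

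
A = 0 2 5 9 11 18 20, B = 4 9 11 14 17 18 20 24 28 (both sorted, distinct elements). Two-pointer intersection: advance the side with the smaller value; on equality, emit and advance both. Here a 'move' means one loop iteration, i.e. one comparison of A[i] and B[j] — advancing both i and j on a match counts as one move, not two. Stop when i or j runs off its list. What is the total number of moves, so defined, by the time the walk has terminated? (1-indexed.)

i=1 j=1: 0<4, i++
i=2 j=1: 2<4, i++
i=3 j=1: 5>4, j++
i=3 j=2: 5<9, i++
i=4 j=2: 9==9 emit, i++,j++
i=5 j=3: 11==11 emit, i++,j++
i=6 j=4: 18>14, j++
i=6 j=5: 18>17, j++
i=6 j=6: 18==18 emit, i++,j++
i=7 j=7: 20==20 emit, i++,j++

10 moves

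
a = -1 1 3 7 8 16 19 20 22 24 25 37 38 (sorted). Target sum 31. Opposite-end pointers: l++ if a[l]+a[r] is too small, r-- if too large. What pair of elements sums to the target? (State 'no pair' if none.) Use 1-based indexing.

(7, 24)

l=1 r=13: -1+38=37 >31, r--
l=1 r=12: -1+37=36 >31, r--
l=1 r=11: -1+25=24 <31, l++
l=2 r=11: 1+25=26 <31, l++
l=3 r=11: 3+25=28 <31, l++
l=4 r=11: 7+25=32 >31, r--
l=4 r=10: 7+24=31, found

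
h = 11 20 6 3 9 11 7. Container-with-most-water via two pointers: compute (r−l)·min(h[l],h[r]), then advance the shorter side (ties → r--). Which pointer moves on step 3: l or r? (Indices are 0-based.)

l=0 r=6: min(11,7)*6=42 best=42 *, r--
l=0 r=5: min(11,11)*5=55 best=55 *, r--
l=0 r=4: min(11,9)*4=36 best=55, r--

r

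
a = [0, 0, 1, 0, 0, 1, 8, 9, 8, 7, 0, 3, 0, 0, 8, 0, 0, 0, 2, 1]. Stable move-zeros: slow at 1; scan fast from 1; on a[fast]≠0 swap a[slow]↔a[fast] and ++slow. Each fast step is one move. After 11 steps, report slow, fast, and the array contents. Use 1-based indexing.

slow=1 fast=1: a[fast]=0, fast++
slow=1 fast=2: a[fast]=0, fast++
slow=1 fast=3: a[fast]=1≠0 swap→a[1]=1, slow++,fast++
slow=2 fast=4: a[fast]=0, fast++
slow=2 fast=5: a[fast]=0, fast++
slow=2 fast=6: a[fast]=1≠0 swap→a[2]=1, slow++,fast++
slow=3 fast=7: a[fast]=8≠0 swap→a[3]=8, slow++,fast++
slow=4 fast=8: a[fast]=9≠0 swap→a[4]=9, slow++,fast++
slow=5 fast=9: a[fast]=8≠0 swap→a[5]=8, slow++,fast++
slow=6 fast=10: a[fast]=7≠0 swap→a[6]=7, slow++,fast++
slow=7 fast=11: a[fast]=0, fast++

slow=7, fast=12, a=[1, 1, 8, 9, 8, 7, 0, 0, 0, 0, 0, 3, 0, 0, 8, 0, 0, 0, 2, 1]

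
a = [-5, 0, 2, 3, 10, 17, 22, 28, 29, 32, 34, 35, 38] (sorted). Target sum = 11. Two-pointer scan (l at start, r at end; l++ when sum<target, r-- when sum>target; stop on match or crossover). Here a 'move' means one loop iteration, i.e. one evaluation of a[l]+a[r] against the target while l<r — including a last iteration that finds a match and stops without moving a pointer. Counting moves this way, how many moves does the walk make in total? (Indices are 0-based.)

12 moves

l=0 r=12: -5+38=33 >11, r--
l=0 r=11: -5+35=30 >11, r--
l=0 r=10: -5+34=29 >11, r--
l=0 r=9: -5+32=27 >11, r--
l=0 r=8: -5+29=24 >11, r--
l=0 r=7: -5+28=23 >11, r--
l=0 r=6: -5+22=17 >11, r--
l=0 r=5: -5+17=12 >11, r--
l=0 r=4: -5+10=5 <11, l++
l=1 r=4: 0+10=10 <11, l++
l=2 r=4: 2+10=12 >11, r--
l=2 r=3: 2+3=5 <11, l++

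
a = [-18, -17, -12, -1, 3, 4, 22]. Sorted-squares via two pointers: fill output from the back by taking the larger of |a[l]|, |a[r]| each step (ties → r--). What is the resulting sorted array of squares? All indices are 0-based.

[1, 9, 16, 144, 289, 324, 484]

l=0 r=6: |-18|<=|22| out[6]=484, r--
l=0 r=5: |-18|>|4| out[5]=324, l++
l=1 r=5: |-17|>|4| out[4]=289, l++
l=2 r=5: |-12|>|4| out[3]=144, l++
l=3 r=5: |-1|<=|4| out[2]=16, r--
l=3 r=4: |-1|<=|3| out[1]=9, r--
l=3 r=3: |-1|<=|-1| out[0]=1, r--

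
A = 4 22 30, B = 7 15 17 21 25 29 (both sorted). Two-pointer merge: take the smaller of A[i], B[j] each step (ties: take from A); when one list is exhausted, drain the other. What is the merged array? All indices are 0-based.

i=0 j=0: A[i]=4<=B[j]=7 take 4, i++
i=1 j=0: A[i]=22>B[j]=7 take 7, j++
i=1 j=1: A[i]=22>B[j]=15 take 15, j++
i=1 j=2: A[i]=22>B[j]=17 take 17, j++
i=1 j=3: A[i]=22>B[j]=21 take 21, j++
i=1 j=4: A[i]=22<=B[j]=25 take 22, i++
i=2 j=4: A[i]=30>B[j]=25 take 25, j++
i=2 j=5: A[i]=30>B[j]=29 take 29, j++
i=2 j=6: B done, take A[i]=30, i++

[4, 7, 15, 17, 21, 22, 25, 29, 30]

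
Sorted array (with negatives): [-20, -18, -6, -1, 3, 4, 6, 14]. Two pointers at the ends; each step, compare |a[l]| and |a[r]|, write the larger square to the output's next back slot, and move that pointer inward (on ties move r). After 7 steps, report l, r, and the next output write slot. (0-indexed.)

l=0 r=7: |-20|>|14| out[7]=400, l++
l=1 r=7: |-18|>|14| out[6]=324, l++
l=2 r=7: |-6|<=|14| out[5]=196, r--
l=2 r=6: |-6|<=|6| out[4]=36, r--
l=2 r=5: |-6|>|4| out[3]=36, l++
l=3 r=5: |-1|<=|4| out[2]=16, r--
l=3 r=4: |-1|<=|3| out[1]=9, r--

l=3, r=3, next write slot=0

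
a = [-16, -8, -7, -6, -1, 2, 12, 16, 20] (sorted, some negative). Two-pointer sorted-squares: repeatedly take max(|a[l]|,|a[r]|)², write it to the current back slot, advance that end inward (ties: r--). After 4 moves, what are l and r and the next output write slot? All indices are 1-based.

l=1 r=9: |-16|<=|20| out[9]=400, r--
l=1 r=8: |-16|<=|16| out[8]=256, r--
l=1 r=7: |-16|>|12| out[7]=256, l++
l=2 r=7: |-8|<=|12| out[6]=144, r--

l=2, r=6, next write slot=5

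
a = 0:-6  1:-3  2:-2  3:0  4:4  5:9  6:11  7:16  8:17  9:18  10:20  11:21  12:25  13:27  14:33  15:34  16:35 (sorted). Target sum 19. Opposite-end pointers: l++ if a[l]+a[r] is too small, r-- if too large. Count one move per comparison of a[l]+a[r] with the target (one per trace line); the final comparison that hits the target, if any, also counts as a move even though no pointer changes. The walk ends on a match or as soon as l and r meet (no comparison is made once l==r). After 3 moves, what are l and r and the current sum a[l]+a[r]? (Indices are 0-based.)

l=0, r=13, sum=21

l=0 r=16: -6+35=29 >19, r--
l=0 r=15: -6+34=28 >19, r--
l=0 r=14: -6+33=27 >19, r--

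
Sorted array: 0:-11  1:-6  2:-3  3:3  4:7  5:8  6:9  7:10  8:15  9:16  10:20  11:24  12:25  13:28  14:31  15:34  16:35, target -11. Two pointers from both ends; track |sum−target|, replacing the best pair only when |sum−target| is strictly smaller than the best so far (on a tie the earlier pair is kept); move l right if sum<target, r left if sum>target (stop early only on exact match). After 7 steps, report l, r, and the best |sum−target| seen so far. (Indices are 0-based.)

l=0 r=16: -11+35=24 d=35 *, r--
l=0 r=15: -11+34=23 d=34 *, r--
l=0 r=14: -11+31=20 d=31 *, r--
l=0 r=13: -11+28=17 d=28 *, r--
l=0 r=12: -11+25=14 d=25 *, r--
l=0 r=11: -11+24=13 d=24 *, r--
l=0 r=10: -11+20=9 d=20 *, r--

l=0, r=9, best |Δ|=20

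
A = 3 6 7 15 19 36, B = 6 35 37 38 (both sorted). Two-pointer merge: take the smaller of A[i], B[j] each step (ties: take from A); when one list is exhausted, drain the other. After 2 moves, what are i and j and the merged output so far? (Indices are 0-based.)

i=0 j=0: A[i]=3<=B[j]=6 take 3, i++
i=1 j=0: A[i]=6<=B[j]=6 take 6, i++

i=2, j=0, merged so far=[3, 6]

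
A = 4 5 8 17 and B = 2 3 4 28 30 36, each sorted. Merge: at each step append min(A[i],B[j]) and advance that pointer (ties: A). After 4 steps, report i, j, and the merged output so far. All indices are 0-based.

i=0 j=0: A[i]=4>B[j]=2 take 2, j++
i=0 j=1: A[i]=4>B[j]=3 take 3, j++
i=0 j=2: A[i]=4<=B[j]=4 take 4, i++
i=1 j=2: A[i]=5>B[j]=4 take 4, j++

i=1, j=3, merged so far=[2, 3, 4, 4]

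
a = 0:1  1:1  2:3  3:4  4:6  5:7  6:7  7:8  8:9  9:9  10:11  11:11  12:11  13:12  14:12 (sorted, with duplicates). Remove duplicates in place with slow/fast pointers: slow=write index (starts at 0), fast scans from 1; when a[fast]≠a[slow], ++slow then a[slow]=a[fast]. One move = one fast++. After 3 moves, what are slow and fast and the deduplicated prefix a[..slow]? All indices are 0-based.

slow=0 fast=1: a[fast]=1=a[slow] dup, fast++
slow=0 fast=2: a[fast]=3≠a[slow]=1 write a[1]=3, slow++,fast++
slow=1 fast=3: a[fast]=4≠a[slow]=3 write a[2]=4, slow++,fast++

slow=2, fast=4, prefix=[1, 3, 4]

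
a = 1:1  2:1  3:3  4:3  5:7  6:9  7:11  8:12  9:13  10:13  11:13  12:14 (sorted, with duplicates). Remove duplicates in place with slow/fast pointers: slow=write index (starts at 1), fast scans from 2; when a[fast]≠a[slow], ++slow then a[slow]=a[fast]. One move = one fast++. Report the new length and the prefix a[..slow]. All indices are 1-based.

length 8; prefix = [1, 3, 7, 9, 11, 12, 13, 14]

slow=1 fast=2: a[fast]=1=a[slow] dup, fast++
slow=1 fast=3: a[fast]=3≠a[slow]=1 write a[2]=3, slow++,fast++
slow=2 fast=4: a[fast]=3=a[slow] dup, fast++
slow=2 fast=5: a[fast]=7≠a[slow]=3 write a[3]=7, slow++,fast++
slow=3 fast=6: a[fast]=9≠a[slow]=7 write a[4]=9, slow++,fast++
slow=4 fast=7: a[fast]=11≠a[slow]=9 write a[5]=11, slow++,fast++
slow=5 fast=8: a[fast]=12≠a[slow]=11 write a[6]=12, slow++,fast++
slow=6 fast=9: a[fast]=13≠a[slow]=12 write a[7]=13, slow++,fast++
slow=7 fast=10: a[fast]=13=a[slow] dup, fast++
slow=7 fast=11: a[fast]=13=a[slow] dup, fast++
slow=7 fast=12: a[fast]=14≠a[slow]=13 write a[8]=14, slow++,fast++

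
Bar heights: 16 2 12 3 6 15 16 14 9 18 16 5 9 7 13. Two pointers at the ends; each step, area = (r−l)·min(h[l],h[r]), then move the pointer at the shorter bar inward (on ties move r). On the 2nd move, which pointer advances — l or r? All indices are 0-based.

r

[0,14] min(16,13)*14=182 best=182 * → r--
[0,13] min(16,7)*13=91 best=182 → r--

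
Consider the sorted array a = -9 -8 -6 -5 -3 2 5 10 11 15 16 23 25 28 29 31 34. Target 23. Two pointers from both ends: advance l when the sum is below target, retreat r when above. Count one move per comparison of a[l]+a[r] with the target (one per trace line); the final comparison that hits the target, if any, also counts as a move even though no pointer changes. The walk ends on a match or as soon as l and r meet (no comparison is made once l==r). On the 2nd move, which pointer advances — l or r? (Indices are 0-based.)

[0,16] -9+34=25 >23 → r--
[0,15] -9+31=22 <23 → l++

l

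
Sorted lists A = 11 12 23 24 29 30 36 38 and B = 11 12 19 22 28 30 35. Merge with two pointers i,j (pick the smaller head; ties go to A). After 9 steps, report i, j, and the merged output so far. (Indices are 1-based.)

i=1 j=1: A[i]=11<=B[j]=11 take 11, i++
i=2 j=1: A[i]=12>B[j]=11 take 11, j++
i=2 j=2: A[i]=12<=B[j]=12 take 12, i++
i=3 j=2: A[i]=23>B[j]=12 take 12, j++
i=3 j=3: A[i]=23>B[j]=19 take 19, j++
i=3 j=4: A[i]=23>B[j]=22 take 22, j++
i=3 j=5: A[i]=23<=B[j]=28 take 23, i++
i=4 j=5: A[i]=24<=B[j]=28 take 24, i++
i=5 j=5: A[i]=29>B[j]=28 take 28, j++

i=5, j=6, merged so far=[11, 11, 12, 12, 19, 22, 23, 24, 28]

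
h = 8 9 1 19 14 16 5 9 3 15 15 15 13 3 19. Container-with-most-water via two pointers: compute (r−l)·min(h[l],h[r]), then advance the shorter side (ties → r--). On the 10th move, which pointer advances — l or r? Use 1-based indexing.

r

[1,15] min(8,19)*14=112 best=112 * → l++
[2,15] min(9,19)*13=117 best=117 * → l++
[3,15] min(1,19)*12=12 best=117 → l++
[4,15] min(19,19)*11=209 best=209 * → r--
[4,14] min(19,3)*10=30 best=209 → r--
[4,13] min(19,13)*9=117 best=209 → r--
[4,12] min(19,15)*8=120 best=209 → r--
[4,11] min(19,15)*7=105 best=209 → r--
[4,10] min(19,15)*6=90 best=209 → r--
[4,9] min(19,3)*5=15 best=209 → r--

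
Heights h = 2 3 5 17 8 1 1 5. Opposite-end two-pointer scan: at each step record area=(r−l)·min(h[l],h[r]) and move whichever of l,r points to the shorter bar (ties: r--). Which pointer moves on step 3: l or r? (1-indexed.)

[1,8] min(2,5)*7=14 best=14 * → l++
[2,8] min(3,5)*6=18 best=18 * → l++
[3,8] min(5,5)*5=25 best=25 * → r--

r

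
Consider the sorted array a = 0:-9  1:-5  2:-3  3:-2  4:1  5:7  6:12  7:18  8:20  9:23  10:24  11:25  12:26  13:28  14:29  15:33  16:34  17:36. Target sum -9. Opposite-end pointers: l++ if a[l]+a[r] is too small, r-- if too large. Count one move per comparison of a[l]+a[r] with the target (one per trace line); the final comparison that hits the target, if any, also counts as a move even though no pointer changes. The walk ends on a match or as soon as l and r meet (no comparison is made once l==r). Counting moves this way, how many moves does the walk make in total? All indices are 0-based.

17 moves

[0,17] -9+36=27 >-9 → r--
[0,16] -9+34=25 >-9 → r--
[0,15] -9+33=24 >-9 → r--
[0,14] -9+29=20 >-9 → r--
[0,13] -9+28=19 >-9 → r--
[0,12] -9+26=17 >-9 → r--
[0,11] -9+25=16 >-9 → r--
[0,10] -9+24=15 >-9 → r--
[0,9] -9+23=14 >-9 → r--
[0,8] -9+20=11 >-9 → r--
[0,7] -9+18=9 >-9 → r--
[0,6] -9+12=3 >-9 → r--
[0,5] -9+7=-2 >-9 → r--
[0,4] -9+1=-8 >-9 → r--
[0,3] -9+-2=-11 <-9 → l++
[1,3] -5+-2=-7 >-9 → r--
[1,2] -5+-3=-8 >-9 → r--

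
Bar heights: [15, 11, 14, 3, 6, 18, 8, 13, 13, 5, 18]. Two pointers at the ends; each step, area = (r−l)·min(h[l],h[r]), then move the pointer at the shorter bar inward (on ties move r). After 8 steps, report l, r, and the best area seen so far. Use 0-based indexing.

l=5, r=7, best area=150

l=0 r=10: min(15,18)*10=150 best=150 *, l++
l=1 r=10: min(11,18)*9=99 best=150, l++
l=2 r=10: min(14,18)*8=112 best=150, l++
l=3 r=10: min(3,18)*7=21 best=150, l++
l=4 r=10: min(6,18)*6=36 best=150, l++
l=5 r=10: min(18,18)*5=90 best=150, r--
l=5 r=9: min(18,5)*4=20 best=150, r--
l=5 r=8: min(18,13)*3=39 best=150, r--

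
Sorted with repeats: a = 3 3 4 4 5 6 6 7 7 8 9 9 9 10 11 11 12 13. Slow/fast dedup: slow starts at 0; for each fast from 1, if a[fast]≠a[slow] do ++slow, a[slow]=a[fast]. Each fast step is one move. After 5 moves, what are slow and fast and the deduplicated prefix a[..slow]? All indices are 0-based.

slow=0 fast=1: a[fast]=3=a[slow] dup, fast++
slow=0 fast=2: a[fast]=4≠a[slow]=3 write a[1]=4, slow++,fast++
slow=1 fast=3: a[fast]=4=a[slow] dup, fast++
slow=1 fast=4: a[fast]=5≠a[slow]=4 write a[2]=5, slow++,fast++
slow=2 fast=5: a[fast]=6≠a[slow]=5 write a[3]=6, slow++,fast++

slow=3, fast=6, prefix=[3, 4, 5, 6]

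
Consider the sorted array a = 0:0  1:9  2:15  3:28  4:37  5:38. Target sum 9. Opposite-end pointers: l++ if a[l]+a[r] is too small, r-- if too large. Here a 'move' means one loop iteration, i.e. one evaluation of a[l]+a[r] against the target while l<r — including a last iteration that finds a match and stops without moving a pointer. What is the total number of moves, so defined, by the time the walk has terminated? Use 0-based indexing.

l=0 r=5: 0+38=38 >9, r--
l=0 r=4: 0+37=37 >9, r--
l=0 r=3: 0+28=28 >9, r--
l=0 r=2: 0+15=15 >9, r--
l=0 r=1: 0+9=9, found

5 moves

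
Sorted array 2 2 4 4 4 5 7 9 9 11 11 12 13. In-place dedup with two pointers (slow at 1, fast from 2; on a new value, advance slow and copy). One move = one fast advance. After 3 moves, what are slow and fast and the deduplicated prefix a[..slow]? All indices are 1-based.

slow=2, fast=5, prefix=[2, 4]

slow=1 fast=2: a[fast]=2=a[slow] dup, fast++
slow=1 fast=3: a[fast]=4≠a[slow]=2 write a[2]=4, slow++,fast++
slow=2 fast=4: a[fast]=4=a[slow] dup, fast++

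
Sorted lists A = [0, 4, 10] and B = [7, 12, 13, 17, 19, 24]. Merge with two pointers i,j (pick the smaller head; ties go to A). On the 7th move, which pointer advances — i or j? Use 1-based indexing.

j

i=1 j=1: A[i]=0<=B[j]=7 take 0, i++
i=2 j=1: A[i]=4<=B[j]=7 take 4, i++
i=3 j=1: A[i]=10>B[j]=7 take 7, j++
i=3 j=2: A[i]=10<=B[j]=12 take 10, i++
i=4 j=2: A done, take B[j]=12, j++
i=4 j=3: A done, take B[j]=13, j++
i=4 j=4: A done, take B[j]=17, j++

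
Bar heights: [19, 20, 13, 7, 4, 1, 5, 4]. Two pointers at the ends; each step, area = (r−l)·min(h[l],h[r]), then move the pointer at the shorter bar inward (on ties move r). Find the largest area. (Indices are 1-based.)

max area = 30

[1,8] min(19,4)*7=28 best=28 * → r--
[1,7] min(19,5)*6=30 best=30 * → r--
[1,6] min(19,1)*5=5 best=30 → r--
[1,5] min(19,4)*4=16 best=30 → r--
[1,4] min(19,7)*3=21 best=30 → r--
[1,3] min(19,13)*2=26 best=30 → r--
[1,2] min(19,20)*1=19 best=30 → l++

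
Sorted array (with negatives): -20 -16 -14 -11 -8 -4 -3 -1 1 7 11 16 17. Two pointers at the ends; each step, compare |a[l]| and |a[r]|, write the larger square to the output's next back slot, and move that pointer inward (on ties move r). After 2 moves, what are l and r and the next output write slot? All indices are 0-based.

l=1, r=11, next write slot=10

[0,12] |-20|>|17| out[12]=400 → l++
[1,12] |-16|<=|17| out[11]=289 → r--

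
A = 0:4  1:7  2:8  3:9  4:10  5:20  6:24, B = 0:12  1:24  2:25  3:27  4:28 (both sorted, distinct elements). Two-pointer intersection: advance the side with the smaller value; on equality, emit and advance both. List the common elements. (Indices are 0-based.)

intersection = [24]

[i=0,j=0] 4<12 → i++
[i=1,j=0] 7<12 → i++
[i=2,j=0] 8<12 → i++
[i=3,j=0] 9<12 → i++
[i=4,j=0] 10<12 → i++
[i=5,j=0] 20>12 → j++
[i=5,j=1] 20<24 → i++
[i=6,j=1] 24==24 emit → i++,j++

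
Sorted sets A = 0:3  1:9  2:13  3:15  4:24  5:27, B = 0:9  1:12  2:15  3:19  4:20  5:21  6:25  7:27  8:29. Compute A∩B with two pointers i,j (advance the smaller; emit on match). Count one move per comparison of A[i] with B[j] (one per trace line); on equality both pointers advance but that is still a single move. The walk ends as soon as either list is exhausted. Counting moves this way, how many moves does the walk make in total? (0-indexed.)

i=0 j=0: 3<9, i++
i=1 j=0: 9==9 emit, i++,j++
i=2 j=1: 13>12, j++
i=2 j=2: 13<15, i++
i=3 j=2: 15==15 emit, i++,j++
i=4 j=3: 24>19, j++
i=4 j=4: 24>20, j++
i=4 j=5: 24>21, j++
i=4 j=6: 24<25, i++
i=5 j=6: 27>25, j++
i=5 j=7: 27==27 emit, i++,j++

11 moves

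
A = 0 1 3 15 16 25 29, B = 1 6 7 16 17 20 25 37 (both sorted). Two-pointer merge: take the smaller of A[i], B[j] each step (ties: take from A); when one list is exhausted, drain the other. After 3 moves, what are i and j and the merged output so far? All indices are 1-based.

i=1 j=1: A[i]=0<=B[j]=1 take 0, i++
i=2 j=1: A[i]=1<=B[j]=1 take 1, i++
i=3 j=1: A[i]=3>B[j]=1 take 1, j++

i=3, j=2, merged so far=[0, 1, 1]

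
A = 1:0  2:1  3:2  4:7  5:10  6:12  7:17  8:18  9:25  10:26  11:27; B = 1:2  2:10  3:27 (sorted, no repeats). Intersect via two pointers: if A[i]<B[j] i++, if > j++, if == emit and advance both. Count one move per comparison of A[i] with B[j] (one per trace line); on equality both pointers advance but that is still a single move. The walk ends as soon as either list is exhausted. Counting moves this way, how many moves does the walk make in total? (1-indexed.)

11 moves

i=1 j=1: 0<2, i++
i=2 j=1: 1<2, i++
i=3 j=1: 2==2 emit, i++,j++
i=4 j=2: 7<10, i++
i=5 j=2: 10==10 emit, i++,j++
i=6 j=3: 12<27, i++
i=7 j=3: 17<27, i++
i=8 j=3: 18<27, i++
i=9 j=3: 25<27, i++
i=10 j=3: 26<27, i++
i=11 j=3: 27==27 emit, i++,j++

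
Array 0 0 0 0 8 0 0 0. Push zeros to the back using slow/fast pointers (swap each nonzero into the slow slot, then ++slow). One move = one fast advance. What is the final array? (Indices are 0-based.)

[8, 0, 0, 0, 0, 0, 0, 0]

slow=0 fast=0: a[fast]=0, fast++
slow=0 fast=1: a[fast]=0, fast++
slow=0 fast=2: a[fast]=0, fast++
slow=0 fast=3: a[fast]=0, fast++
slow=0 fast=4: a[fast]=8≠0 swap→a[0]=8, slow++,fast++
slow=1 fast=5: a[fast]=0, fast++
slow=1 fast=6: a[fast]=0, fast++
slow=1 fast=7: a[fast]=0, fast++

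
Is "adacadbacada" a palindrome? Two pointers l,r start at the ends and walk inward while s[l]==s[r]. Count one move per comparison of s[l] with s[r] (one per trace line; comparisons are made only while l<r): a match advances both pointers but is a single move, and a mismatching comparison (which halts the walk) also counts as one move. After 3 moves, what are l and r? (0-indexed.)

l=3, r=8

l=0 r=11: 'a'=='a', l++,r--
l=1 r=10: 'd'=='d', l++,r--
l=2 r=9: 'a'=='a', l++,r--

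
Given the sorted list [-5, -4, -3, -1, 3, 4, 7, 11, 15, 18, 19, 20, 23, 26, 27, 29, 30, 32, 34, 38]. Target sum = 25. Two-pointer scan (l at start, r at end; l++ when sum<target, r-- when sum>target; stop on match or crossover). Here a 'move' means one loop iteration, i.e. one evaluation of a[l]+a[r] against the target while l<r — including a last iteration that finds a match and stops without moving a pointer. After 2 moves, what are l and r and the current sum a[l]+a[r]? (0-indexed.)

l=0 r=19: -5+38=33 >25, r--
l=0 r=18: -5+34=29 >25, r--

l=0, r=17, sum=27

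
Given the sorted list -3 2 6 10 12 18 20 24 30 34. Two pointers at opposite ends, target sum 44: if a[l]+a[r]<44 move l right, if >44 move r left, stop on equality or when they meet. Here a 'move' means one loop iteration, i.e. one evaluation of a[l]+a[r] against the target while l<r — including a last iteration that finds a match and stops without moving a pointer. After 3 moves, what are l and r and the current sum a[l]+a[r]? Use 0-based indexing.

l=3, r=9, sum=44

l=0 r=9: -3+34=31 <44, l++
l=1 r=9: 2+34=36 <44, l++
l=2 r=9: 6+34=40 <44, l++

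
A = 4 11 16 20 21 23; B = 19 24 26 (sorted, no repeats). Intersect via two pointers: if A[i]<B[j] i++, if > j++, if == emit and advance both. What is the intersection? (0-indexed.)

i=0 j=0: 4<19, i++
i=1 j=0: 11<19, i++
i=2 j=0: 16<19, i++
i=3 j=0: 20>19, j++
i=3 j=1: 20<24, i++
i=4 j=1: 21<24, i++
i=5 j=1: 23<24, i++

intersection = []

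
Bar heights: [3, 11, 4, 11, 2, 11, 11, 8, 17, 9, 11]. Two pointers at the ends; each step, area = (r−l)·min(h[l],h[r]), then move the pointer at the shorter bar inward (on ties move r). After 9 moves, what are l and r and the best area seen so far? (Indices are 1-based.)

[1,11] min(3,11)*10=30 best=30 * → l++
[2,11] min(11,11)*9=99 best=99 * → r--
[2,10] min(11,9)*8=72 best=99 → r--
[2,9] min(11,17)*7=77 best=99 → l++
[3,9] min(4,17)*6=24 best=99 → l++
[4,9] min(11,17)*5=55 best=99 → l++
[5,9] min(2,17)*4=8 best=99 → l++
[6,9] min(11,17)*3=33 best=99 → l++
[7,9] min(11,17)*2=22 best=99 → l++

l=8, r=9, best area=99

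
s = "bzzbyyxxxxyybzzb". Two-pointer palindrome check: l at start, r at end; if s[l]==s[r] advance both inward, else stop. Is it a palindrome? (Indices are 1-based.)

palindrome

l=1 r=16: 'b'=='b', l++,r--
l=2 r=15: 'z'=='z', l++,r--
l=3 r=14: 'z'=='z', l++,r--
l=4 r=13: 'b'=='b', l++,r--
l=5 r=12: 'y'=='y', l++,r--
l=6 r=11: 'y'=='y', l++,r--
l=7 r=10: 'x'=='x', l++,r--
l=8 r=9: 'x'=='x', l++,r--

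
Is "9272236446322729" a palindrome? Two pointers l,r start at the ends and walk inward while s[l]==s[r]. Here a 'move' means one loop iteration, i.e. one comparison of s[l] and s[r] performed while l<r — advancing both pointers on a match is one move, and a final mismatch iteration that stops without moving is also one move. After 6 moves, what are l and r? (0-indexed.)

[0,15] '9'=='9' → l++,r--
[1,14] '2'=='2' → l++,r--
[2,13] '7'=='7' → l++,r--
[3,12] '2'=='2' → l++,r--
[4,11] '2'=='2' → l++,r--
[5,10] '3'=='3' → l++,r--

l=6, r=9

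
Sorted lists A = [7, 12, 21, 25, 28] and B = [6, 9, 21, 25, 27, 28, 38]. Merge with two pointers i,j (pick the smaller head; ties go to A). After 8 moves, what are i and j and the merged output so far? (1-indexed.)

i=1 j=1: A[i]=7>B[j]=6 take 6, j++
i=1 j=2: A[i]=7<=B[j]=9 take 7, i++
i=2 j=2: A[i]=12>B[j]=9 take 9, j++
i=2 j=3: A[i]=12<=B[j]=21 take 12, i++
i=3 j=3: A[i]=21<=B[j]=21 take 21, i++
i=4 j=3: A[i]=25>B[j]=21 take 21, j++
i=4 j=4: A[i]=25<=B[j]=25 take 25, i++
i=5 j=4: A[i]=28>B[j]=25 take 25, j++

i=5, j=5, merged so far=[6, 7, 9, 12, 21, 21, 25, 25]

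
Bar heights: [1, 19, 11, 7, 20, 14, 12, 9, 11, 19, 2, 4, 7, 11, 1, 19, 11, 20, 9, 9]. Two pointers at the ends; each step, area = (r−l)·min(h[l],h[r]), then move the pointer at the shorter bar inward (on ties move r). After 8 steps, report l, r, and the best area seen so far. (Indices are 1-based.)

[1,20] min(1,9)*19=19 best=19 * → l++
[2,20] min(19,9)*18=162 best=162 * → r--
[2,19] min(19,9)*17=153 best=162 → r--
[2,18] min(19,20)*16=304 best=304 * → l++
[3,18] min(11,20)*15=165 best=304 → l++
[4,18] min(7,20)*14=98 best=304 → l++
[5,18] min(20,20)*13=260 best=304 → r--
[5,17] min(20,11)*12=132 best=304 → r--

l=5, r=16, best area=304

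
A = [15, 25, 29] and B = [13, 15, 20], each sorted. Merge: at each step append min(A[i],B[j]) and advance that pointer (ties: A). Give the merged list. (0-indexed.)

i=0 j=0: A[i]=15>B[j]=13 take 13, j++
i=0 j=1: A[i]=15<=B[j]=15 take 15, i++
i=1 j=1: A[i]=25>B[j]=15 take 15, j++
i=1 j=2: A[i]=25>B[j]=20 take 20, j++
i=1 j=3: B done, take A[i]=25, i++
i=2 j=3: B done, take A[i]=29, i++

[13, 15, 15, 20, 25, 29]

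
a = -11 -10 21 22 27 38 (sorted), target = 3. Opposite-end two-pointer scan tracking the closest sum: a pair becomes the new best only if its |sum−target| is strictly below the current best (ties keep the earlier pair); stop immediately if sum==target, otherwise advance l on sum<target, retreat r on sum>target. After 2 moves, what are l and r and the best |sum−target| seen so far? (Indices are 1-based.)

[1,6] -11+38=27 d=24 * → r--
[1,5] -11+27=16 d=13 * → r--

l=1, r=4, best |Δ|=13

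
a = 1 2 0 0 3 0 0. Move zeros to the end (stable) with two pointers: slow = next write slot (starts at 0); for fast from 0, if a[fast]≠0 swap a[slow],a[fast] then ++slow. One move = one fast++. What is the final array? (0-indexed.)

[1, 2, 3, 0, 0, 0, 0]

(s=0,f=0) a[fast]=1≠0 swap→a[0]=1 → slow++,fast++
(s=1,f=1) a[fast]=2≠0 swap→a[1]=2 → slow++,fast++
(s=2,f=2) a[fast]=0 → fast++
(s=2,f=3) a[fast]=0 → fast++
(s=2,f=4) a[fast]=3≠0 swap→a[2]=3 → slow++,fast++
(s=3,f=5) a[fast]=0 → fast++
(s=3,f=6) a[fast]=0 → fast++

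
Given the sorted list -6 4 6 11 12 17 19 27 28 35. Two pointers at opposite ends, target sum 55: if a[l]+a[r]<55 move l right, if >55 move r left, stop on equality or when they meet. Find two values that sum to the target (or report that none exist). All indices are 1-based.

(27, 28)

[1,10] -6+35=29 <55 → l++
[2,10] 4+35=39 <55 → l++
[3,10] 6+35=41 <55 → l++
[4,10] 11+35=46 <55 → l++
[5,10] 12+35=47 <55 → l++
[6,10] 17+35=52 <55 → l++
[7,10] 19+35=54 <55 → l++
[8,10] 27+35=62 >55 → r--
[8,9] 27+28=55 → found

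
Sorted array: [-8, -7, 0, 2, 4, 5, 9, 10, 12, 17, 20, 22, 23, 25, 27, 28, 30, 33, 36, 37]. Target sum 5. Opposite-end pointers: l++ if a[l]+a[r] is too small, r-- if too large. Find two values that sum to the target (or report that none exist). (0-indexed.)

[0,19] -8+37=29 >5 → r--
[0,18] -8+36=28 >5 → r--
[0,17] -8+33=25 >5 → r--
[0,16] -8+30=22 >5 → r--
[0,15] -8+28=20 >5 → r--
[0,14] -8+27=19 >5 → r--
[0,13] -8+25=17 >5 → r--
[0,12] -8+23=15 >5 → r--
[0,11] -8+22=14 >5 → r--
[0,10] -8+20=12 >5 → r--
[0,9] -8+17=9 >5 → r--
[0,8] -8+12=4 <5 → l++
[1,8] -7+12=5 → found

(-7, 12)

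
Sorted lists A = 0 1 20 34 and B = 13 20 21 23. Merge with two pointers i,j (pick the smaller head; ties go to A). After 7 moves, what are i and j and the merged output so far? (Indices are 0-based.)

i=0 j=0: A[i]=0<=B[j]=13 take 0, i++
i=1 j=0: A[i]=1<=B[j]=13 take 1, i++
i=2 j=0: A[i]=20>B[j]=13 take 13, j++
i=2 j=1: A[i]=20<=B[j]=20 take 20, i++
i=3 j=1: A[i]=34>B[j]=20 take 20, j++
i=3 j=2: A[i]=34>B[j]=21 take 21, j++
i=3 j=3: A[i]=34>B[j]=23 take 23, j++

i=3, j=4, merged so far=[0, 1, 13, 20, 20, 21, 23]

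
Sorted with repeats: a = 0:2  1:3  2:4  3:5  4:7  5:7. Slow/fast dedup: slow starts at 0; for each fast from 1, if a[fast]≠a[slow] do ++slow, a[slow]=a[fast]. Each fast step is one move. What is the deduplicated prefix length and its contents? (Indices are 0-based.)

slow=0 fast=1: a[fast]=3≠a[slow]=2 write a[1]=3, slow++,fast++
slow=1 fast=2: a[fast]=4≠a[slow]=3 write a[2]=4, slow++,fast++
slow=2 fast=3: a[fast]=5≠a[slow]=4 write a[3]=5, slow++,fast++
slow=3 fast=4: a[fast]=7≠a[slow]=5 write a[4]=7, slow++,fast++
slow=4 fast=5: a[fast]=7=a[slow] dup, fast++

length 5; prefix = [2, 3, 4, 5, 7]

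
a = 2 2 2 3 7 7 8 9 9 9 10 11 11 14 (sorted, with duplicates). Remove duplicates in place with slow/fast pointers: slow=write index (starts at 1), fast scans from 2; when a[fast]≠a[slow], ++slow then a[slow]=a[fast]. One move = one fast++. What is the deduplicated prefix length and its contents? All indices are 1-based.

slow=1 fast=2: a[fast]=2=a[slow] dup, fast++
slow=1 fast=3: a[fast]=2=a[slow] dup, fast++
slow=1 fast=4: a[fast]=3≠a[slow]=2 write a[2]=3, slow++,fast++
slow=2 fast=5: a[fast]=7≠a[slow]=3 write a[3]=7, slow++,fast++
slow=3 fast=6: a[fast]=7=a[slow] dup, fast++
slow=3 fast=7: a[fast]=8≠a[slow]=7 write a[4]=8, slow++,fast++
slow=4 fast=8: a[fast]=9≠a[slow]=8 write a[5]=9, slow++,fast++
slow=5 fast=9: a[fast]=9=a[slow] dup, fast++
slow=5 fast=10: a[fast]=9=a[slow] dup, fast++
slow=5 fast=11: a[fast]=10≠a[slow]=9 write a[6]=10, slow++,fast++
slow=6 fast=12: a[fast]=11≠a[slow]=10 write a[7]=11, slow++,fast++
slow=7 fast=13: a[fast]=11=a[slow] dup, fast++
slow=7 fast=14: a[fast]=14≠a[slow]=11 write a[8]=14, slow++,fast++

length 8; prefix = [2, 3, 7, 8, 9, 10, 11, 14]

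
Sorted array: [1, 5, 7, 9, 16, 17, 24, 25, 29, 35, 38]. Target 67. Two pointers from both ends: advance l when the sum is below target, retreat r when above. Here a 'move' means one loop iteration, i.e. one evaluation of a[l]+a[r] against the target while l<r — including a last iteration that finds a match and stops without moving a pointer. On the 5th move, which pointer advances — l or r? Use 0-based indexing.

[0,10] 1+38=39 <67 → l++
[1,10] 5+38=43 <67 → l++
[2,10] 7+38=45 <67 → l++
[3,10] 9+38=47 <67 → l++
[4,10] 16+38=54 <67 → l++

l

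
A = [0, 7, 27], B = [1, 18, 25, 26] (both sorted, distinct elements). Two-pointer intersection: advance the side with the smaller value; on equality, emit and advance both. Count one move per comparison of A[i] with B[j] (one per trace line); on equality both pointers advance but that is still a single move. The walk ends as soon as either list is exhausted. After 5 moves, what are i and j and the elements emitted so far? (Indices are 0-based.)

[i=0,j=0] 0<1 → i++
[i=1,j=0] 7>1 → j++
[i=1,j=1] 7<18 → i++
[i=2,j=1] 27>18 → j++
[i=2,j=2] 27>25 → j++

i=2, j=3, emitted=[]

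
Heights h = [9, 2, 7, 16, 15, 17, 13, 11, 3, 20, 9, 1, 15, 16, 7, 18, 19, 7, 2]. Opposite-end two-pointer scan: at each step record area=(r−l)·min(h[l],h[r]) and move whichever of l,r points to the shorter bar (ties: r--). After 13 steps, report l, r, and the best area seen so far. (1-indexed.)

l=10, r=15, best area=208

[1,19] min(9,2)*18=36 best=36 * → r--
[1,18] min(9,7)*17=119 best=119 * → r--
[1,17] min(9,19)*16=144 best=144 * → l++
[2,17] min(2,19)*15=30 best=144 → l++
[3,17] min(7,19)*14=98 best=144 → l++
[4,17] min(16,19)*13=208 best=208 * → l++
[5,17] min(15,19)*12=180 best=208 → l++
[6,17] min(17,19)*11=187 best=208 → l++
[7,17] min(13,19)*10=130 best=208 → l++
[8,17] min(11,19)*9=99 best=208 → l++
[9,17] min(3,19)*8=24 best=208 → l++
[10,17] min(20,19)*7=133 best=208 → r--
[10,16] min(20,18)*6=108 best=208 → r--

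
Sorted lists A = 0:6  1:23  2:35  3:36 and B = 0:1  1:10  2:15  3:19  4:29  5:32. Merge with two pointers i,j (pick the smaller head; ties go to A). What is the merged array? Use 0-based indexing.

[1, 6, 10, 15, 19, 23, 29, 32, 35, 36]

[i=0,j=0] A[i]=6>B[j]=1 take 1 → j++
[i=0,j=1] A[i]=6<=B[j]=10 take 6 → i++
[i=1,j=1] A[i]=23>B[j]=10 take 10 → j++
[i=1,j=2] A[i]=23>B[j]=15 take 15 → j++
[i=1,j=3] A[i]=23>B[j]=19 take 19 → j++
[i=1,j=4] A[i]=23<=B[j]=29 take 23 → i++
[i=2,j=4] A[i]=35>B[j]=29 take 29 → j++
[i=2,j=5] A[i]=35>B[j]=32 take 32 → j++
[i=2,j=6] B done, take A[i]=35 → i++
[i=3,j=6] B done, take A[i]=36 → i++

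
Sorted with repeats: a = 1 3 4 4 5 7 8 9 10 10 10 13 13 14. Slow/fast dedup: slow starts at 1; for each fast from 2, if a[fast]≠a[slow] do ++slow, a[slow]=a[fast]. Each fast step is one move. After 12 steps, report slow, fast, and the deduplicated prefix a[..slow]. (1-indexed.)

slow=1 fast=2: a[fast]=3≠a[slow]=1 write a[2]=3, slow++,fast++
slow=2 fast=3: a[fast]=4≠a[slow]=3 write a[3]=4, slow++,fast++
slow=3 fast=4: a[fast]=4=a[slow] dup, fast++
slow=3 fast=5: a[fast]=5≠a[slow]=4 write a[4]=5, slow++,fast++
slow=4 fast=6: a[fast]=7≠a[slow]=5 write a[5]=7, slow++,fast++
slow=5 fast=7: a[fast]=8≠a[slow]=7 write a[6]=8, slow++,fast++
slow=6 fast=8: a[fast]=9≠a[slow]=8 write a[7]=9, slow++,fast++
slow=7 fast=9: a[fast]=10≠a[slow]=9 write a[8]=10, slow++,fast++
slow=8 fast=10: a[fast]=10=a[slow] dup, fast++
slow=8 fast=11: a[fast]=10=a[slow] dup, fast++
slow=8 fast=12: a[fast]=13≠a[slow]=10 write a[9]=13, slow++,fast++
slow=9 fast=13: a[fast]=13=a[slow] dup, fast++

slow=9, fast=14, prefix=[1, 3, 4, 5, 7, 8, 9, 10, 13]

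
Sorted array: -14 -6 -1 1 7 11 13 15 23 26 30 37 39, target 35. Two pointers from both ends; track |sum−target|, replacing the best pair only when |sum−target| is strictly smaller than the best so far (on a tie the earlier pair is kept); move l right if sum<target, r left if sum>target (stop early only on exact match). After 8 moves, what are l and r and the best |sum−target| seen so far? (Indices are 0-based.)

[0,12] -14+39=25 d=10 * → l++
[1,12] -6+39=33 d=2 * → l++
[2,12] -1+39=38 d=3 → r--
[2,11] -1+37=36 d=1 * → r--
[2,10] -1+30=29 d=6 → l++
[3,10] 1+30=31 d=4 → l++
[4,10] 7+30=37 d=2 → r--
[4,9] 7+26=33 d=2 → l++

l=5, r=9, best |Δ|=1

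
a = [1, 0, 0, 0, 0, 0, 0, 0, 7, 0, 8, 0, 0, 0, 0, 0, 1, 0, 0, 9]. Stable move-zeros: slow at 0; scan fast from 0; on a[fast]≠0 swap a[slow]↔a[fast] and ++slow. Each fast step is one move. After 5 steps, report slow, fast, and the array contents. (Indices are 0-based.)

slow=1, fast=5, a=[1, 0, 0, 0, 0, 0, 0, 0, 7, 0, 8, 0, 0, 0, 0, 0, 1, 0, 0, 9]

(s=0,f=0) a[fast]=1≠0 swap→a[0]=1 → slow++,fast++
(s=1,f=1) a[fast]=0 → fast++
(s=1,f=2) a[fast]=0 → fast++
(s=1,f=3) a[fast]=0 → fast++
(s=1,f=4) a[fast]=0 → fast++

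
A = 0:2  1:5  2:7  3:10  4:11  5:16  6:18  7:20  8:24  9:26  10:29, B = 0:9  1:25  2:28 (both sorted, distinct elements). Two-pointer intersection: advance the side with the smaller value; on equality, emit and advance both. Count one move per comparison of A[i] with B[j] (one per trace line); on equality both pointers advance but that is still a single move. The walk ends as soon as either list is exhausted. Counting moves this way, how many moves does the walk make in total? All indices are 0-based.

13 moves

i=0 j=0: 2<9, i++
i=1 j=0: 5<9, i++
i=2 j=0: 7<9, i++
i=3 j=0: 10>9, j++
i=3 j=1: 10<25, i++
i=4 j=1: 11<25, i++
i=5 j=1: 16<25, i++
i=6 j=1: 18<25, i++
i=7 j=1: 20<25, i++
i=8 j=1: 24<25, i++
i=9 j=1: 26>25, j++
i=9 j=2: 26<28, i++
i=10 j=2: 29>28, j++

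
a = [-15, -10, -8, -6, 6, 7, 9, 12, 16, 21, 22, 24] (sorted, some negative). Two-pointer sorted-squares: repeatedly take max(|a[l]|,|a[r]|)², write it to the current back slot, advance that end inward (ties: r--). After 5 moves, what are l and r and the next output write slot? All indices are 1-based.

l=2, r=8, next write slot=7

[1,12] |-15|<=|24| out[12]=576 → r--
[1,11] |-15|<=|22| out[11]=484 → r--
[1,10] |-15|<=|21| out[10]=441 → r--
[1,9] |-15|<=|16| out[9]=256 → r--
[1,8] |-15|>|12| out[8]=225 → l++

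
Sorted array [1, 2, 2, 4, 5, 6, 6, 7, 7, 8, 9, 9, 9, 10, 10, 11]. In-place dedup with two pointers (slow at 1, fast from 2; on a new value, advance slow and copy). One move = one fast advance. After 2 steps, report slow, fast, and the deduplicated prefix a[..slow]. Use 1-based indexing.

slow=1 fast=2: a[fast]=2≠a[slow]=1 write a[2]=2, slow++,fast++
slow=2 fast=3: a[fast]=2=a[slow] dup, fast++

slow=2, fast=4, prefix=[1, 2]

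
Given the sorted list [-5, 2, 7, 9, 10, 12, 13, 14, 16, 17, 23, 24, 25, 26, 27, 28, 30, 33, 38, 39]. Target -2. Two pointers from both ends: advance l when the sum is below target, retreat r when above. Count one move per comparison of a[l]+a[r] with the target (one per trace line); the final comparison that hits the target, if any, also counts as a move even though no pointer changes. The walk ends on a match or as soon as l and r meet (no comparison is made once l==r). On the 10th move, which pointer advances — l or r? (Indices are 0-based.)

[0,19] -5+39=34 >-2 → r--
[0,18] -5+38=33 >-2 → r--
[0,17] -5+33=28 >-2 → r--
[0,16] -5+30=25 >-2 → r--
[0,15] -5+28=23 >-2 → r--
[0,14] -5+27=22 >-2 → r--
[0,13] -5+26=21 >-2 → r--
[0,12] -5+25=20 >-2 → r--
[0,11] -5+24=19 >-2 → r--
[0,10] -5+23=18 >-2 → r--

r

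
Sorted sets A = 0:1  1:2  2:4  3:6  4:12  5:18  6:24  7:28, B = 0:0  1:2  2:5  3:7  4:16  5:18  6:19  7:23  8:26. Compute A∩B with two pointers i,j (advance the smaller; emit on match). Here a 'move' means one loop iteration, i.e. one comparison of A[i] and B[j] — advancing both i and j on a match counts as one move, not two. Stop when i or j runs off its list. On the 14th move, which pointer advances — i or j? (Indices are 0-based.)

j

[i=0,j=0] 1>0 → j++
[i=0,j=1] 1<2 → i++
[i=1,j=1] 2==2 emit → i++,j++
[i=2,j=2] 4<5 → i++
[i=3,j=2] 6>5 → j++
[i=3,j=3] 6<7 → i++
[i=4,j=3] 12>7 → j++
[i=4,j=4] 12<16 → i++
[i=5,j=4] 18>16 → j++
[i=5,j=5] 18==18 emit → i++,j++
[i=6,j=6] 24>19 → j++
[i=6,j=7] 24>23 → j++
[i=6,j=8] 24<26 → i++
[i=7,j=8] 28>26 → j++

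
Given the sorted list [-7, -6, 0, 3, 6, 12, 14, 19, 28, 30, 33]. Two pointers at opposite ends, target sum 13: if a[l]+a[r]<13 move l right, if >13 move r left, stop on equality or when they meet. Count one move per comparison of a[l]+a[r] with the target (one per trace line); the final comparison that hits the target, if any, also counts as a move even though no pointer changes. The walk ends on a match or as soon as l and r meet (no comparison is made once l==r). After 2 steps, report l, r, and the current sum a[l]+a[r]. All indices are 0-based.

l=0 r=10: -7+33=26 >13, r--
l=0 r=9: -7+30=23 >13, r--

l=0, r=8, sum=21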